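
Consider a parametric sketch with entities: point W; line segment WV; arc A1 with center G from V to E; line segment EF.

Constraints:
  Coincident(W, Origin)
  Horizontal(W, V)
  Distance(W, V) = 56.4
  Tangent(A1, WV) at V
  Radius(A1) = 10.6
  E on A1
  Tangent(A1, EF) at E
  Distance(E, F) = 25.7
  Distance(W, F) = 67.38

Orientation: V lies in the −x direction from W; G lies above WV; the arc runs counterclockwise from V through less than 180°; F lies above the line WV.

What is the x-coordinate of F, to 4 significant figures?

-55.38

W is at the origin; W and V share the same y with |WV| = 56.4 and V on the −x side, so V = (-56.40, 0.000). Since A1 is tangent to WV there, GV ⟂ WV, so G = V + (0, 10.6) = (-56.40, 10.60). Since GE ⟂ EF (tangency), |GF| = √(10.6² + 25.7²) = 27.80 regardless of where E sits on A1. So F lies on both circle(W, 67.38) and circle(G, 27.80); the above-WV intersection is F = (-55.38, 38.38). E is the foot of the tangent from F: E = (-46.46, 14.28).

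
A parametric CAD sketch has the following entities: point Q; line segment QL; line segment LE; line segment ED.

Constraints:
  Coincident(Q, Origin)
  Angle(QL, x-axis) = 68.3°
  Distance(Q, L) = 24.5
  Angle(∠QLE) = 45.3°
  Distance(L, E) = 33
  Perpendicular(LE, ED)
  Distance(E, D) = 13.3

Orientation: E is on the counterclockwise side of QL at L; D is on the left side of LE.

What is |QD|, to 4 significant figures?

16.29

∠QLE = 45.3°, so LE runs at 68.3° + (180° − 45.3°) = 203.0° from the x-axis; with |LE| = 33.0, E = L + 33.0·(cos 203.0°, sin 203.0°) = (-21.32, 9.870). The perpendicularity gives ED at right angles to LE; with |ED| = 13.3 on the left of LE, D = E + 13.3·(0.3907, -0.9205) = (-16.12, -2.373). Then |QD| = |D − Q| = 16.29.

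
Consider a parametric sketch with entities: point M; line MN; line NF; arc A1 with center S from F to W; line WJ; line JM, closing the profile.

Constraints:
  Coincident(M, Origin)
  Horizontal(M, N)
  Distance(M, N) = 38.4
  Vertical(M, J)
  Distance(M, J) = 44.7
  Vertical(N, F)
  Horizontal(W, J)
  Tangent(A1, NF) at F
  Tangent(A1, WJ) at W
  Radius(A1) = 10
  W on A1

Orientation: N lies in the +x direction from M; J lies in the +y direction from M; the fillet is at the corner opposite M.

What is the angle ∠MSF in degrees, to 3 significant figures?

129°

The virtual corner opposite M is at (38.4, 44.7). A1 meets NF tangentially, so SF is at right angles to NF and since A1 is tangent to WJ there, SW ⟂ WJ, with radius 10.0, so the center S sits 10.0 in from both sides at S = (28.4, 34.7). That places the tangent points at F = (38.4, 34.7) on NF and W = (28.4, 44.7) on WJ. Then cos ∠MSF = SM·SF / (|SM||SF|), giving 129°.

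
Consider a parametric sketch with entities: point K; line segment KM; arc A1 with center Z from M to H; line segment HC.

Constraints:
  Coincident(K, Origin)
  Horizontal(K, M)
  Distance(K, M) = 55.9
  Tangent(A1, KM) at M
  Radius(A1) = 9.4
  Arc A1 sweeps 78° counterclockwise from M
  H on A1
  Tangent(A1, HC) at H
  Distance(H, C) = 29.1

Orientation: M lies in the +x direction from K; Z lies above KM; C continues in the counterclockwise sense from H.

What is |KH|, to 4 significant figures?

65.52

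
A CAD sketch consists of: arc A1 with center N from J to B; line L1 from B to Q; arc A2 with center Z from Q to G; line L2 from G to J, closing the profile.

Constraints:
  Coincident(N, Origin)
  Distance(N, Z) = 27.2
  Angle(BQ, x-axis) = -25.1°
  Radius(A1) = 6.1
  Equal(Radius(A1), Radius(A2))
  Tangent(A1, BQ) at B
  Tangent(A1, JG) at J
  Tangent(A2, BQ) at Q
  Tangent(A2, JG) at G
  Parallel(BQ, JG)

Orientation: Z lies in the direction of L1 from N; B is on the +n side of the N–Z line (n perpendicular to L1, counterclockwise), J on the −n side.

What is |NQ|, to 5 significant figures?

27.876

The slot axis is L1's direction at -25.1°, so u = (cos -25.1°, sin -25.1°) = (0.90557, -0.42420) and n = (−sin -25.1°, cos -25.1°) = (0.42420, 0.90557). N is at the origin and Z lies 27.2 along u from N, so Z = 27.2·u = (24.631, -11.538). Tangency of A1 to both parallel lines with radius 6.1 puts B and J at N ± 6.1·n: B = (2.5876, 5.5240), J = (-2.5876, -5.5240). Equal radii place Q and G the same way about Z: Q = Z + 6.1·n = (27.219, -6.0143), G = Z − 6.1·n = (22.044, -17.062). Then |NQ| = |Q − N| = 27.876.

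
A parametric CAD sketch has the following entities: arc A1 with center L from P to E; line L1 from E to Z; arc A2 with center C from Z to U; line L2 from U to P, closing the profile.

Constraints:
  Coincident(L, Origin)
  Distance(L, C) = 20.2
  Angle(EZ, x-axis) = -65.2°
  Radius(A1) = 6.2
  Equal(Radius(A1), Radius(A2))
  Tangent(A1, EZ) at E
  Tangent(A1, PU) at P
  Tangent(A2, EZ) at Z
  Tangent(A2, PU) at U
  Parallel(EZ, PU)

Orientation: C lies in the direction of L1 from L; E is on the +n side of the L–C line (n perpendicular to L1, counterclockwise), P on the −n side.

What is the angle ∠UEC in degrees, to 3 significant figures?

14.5°

Tangency of A1 to both parallel lines with radius 6.2 puts E and P at L ± 6.2·n: E = (5.63, 2.60), P = (-5.63, -2.60). Equal radii place Z and U the same way about C: Z = C + 6.2·n = (14.1, -15.7), U = C − 6.2·n = (2.84, -20.9). Then cos ∠UEC = EU·EC / (|EU||EC|), giving 14.5°.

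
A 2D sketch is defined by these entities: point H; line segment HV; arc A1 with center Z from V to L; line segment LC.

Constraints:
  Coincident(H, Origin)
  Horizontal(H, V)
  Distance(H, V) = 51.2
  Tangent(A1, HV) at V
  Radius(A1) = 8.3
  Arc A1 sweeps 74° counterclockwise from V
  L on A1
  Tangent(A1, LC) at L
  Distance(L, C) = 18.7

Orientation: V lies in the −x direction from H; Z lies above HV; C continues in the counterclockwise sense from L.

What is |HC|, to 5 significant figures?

44.995

On A1, V sits at bearing -90° from Z; a 74° counterclockwise sweep puts L at bearing -16°, so L = Z + 8.3·(cos -16°, sin -16°) = (-43.222, 6.0122). The tangent condition forces ZL to be normal to LC, so LC runs along (−sin -16°, cos -16°); with |LC| = 18.7, C = (-38.067, 23.988). Then |HC| = |C − H| = 44.995.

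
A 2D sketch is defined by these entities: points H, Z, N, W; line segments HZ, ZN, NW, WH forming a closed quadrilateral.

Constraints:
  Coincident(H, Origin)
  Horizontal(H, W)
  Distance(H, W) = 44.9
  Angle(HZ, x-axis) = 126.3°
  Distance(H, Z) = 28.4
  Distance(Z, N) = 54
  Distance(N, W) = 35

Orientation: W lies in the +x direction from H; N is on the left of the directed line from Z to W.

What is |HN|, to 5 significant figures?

49.468

Checks: |ZN| = 54.00 ✓; |NW| = 35.00 ✓.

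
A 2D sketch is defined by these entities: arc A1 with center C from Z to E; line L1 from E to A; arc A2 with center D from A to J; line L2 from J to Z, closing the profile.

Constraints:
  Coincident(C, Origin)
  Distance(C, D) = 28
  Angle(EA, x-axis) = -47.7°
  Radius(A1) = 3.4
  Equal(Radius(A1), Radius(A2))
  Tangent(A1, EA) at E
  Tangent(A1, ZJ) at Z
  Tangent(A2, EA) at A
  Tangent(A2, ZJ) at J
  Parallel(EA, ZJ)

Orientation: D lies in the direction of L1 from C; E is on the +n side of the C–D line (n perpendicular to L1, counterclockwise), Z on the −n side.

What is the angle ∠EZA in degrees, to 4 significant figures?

76.35°

Tangency of A1 to both parallel lines with radius 3.4 puts E and Z at C ± 3.4·n: E = (2.515, 2.288), Z = (-2.515, -2.288). Equal radii place A and J the same way about D: A = D + 3.4·n = (21.36, -18.42), J = D − 3.4·n = (16.33, -23.00). Then cos ∠EZA = ZE·ZA / (|ZE||ZA|), giving 76.35°.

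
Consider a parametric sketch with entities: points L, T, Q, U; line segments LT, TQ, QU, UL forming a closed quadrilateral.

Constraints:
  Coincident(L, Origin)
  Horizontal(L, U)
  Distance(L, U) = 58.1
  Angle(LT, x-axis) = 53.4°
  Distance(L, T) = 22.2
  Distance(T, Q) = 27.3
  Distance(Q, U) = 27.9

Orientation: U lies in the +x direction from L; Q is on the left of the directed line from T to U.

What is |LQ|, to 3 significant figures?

45.7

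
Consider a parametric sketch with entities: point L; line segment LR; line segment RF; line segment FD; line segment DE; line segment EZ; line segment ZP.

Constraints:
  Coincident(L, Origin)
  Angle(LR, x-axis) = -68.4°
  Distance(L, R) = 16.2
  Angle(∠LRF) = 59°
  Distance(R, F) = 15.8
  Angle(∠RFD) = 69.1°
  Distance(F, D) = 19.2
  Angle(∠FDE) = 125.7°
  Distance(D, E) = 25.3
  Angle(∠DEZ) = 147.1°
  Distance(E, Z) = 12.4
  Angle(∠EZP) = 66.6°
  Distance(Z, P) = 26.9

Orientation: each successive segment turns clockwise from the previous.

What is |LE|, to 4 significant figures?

26.07

∠RFD = 69.1° gives FD at 59.70° from the x-axis; with |FD| = 19.2, D = (0.06271, 4.095). ∠FDE = 125.7° gives DE at 5.400° from the x-axis; with |DE| = 25.3, E = (25.25, 6.476). Then |LE| = |E − L| = 26.07.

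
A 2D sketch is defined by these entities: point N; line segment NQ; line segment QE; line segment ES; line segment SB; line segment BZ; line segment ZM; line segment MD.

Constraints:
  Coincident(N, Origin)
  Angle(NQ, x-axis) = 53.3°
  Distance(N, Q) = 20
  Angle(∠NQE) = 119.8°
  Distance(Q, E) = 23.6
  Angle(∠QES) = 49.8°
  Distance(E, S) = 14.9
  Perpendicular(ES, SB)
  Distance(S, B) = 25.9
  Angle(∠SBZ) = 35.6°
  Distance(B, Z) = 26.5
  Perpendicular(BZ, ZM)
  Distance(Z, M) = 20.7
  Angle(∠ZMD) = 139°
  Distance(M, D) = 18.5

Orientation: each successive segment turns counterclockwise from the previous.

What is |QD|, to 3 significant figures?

30.9

BZ is perpendicular to ZM, so ZM runs at -152°; with |ZM| = 20.7, M = (-11.6, 26.5). ∠ZMD = 139.0° gives MD at -111° from the x-axis; with |MD| = 18.5, D = (-18.2, 9.19). Then |QD| = |D − Q| = 30.9.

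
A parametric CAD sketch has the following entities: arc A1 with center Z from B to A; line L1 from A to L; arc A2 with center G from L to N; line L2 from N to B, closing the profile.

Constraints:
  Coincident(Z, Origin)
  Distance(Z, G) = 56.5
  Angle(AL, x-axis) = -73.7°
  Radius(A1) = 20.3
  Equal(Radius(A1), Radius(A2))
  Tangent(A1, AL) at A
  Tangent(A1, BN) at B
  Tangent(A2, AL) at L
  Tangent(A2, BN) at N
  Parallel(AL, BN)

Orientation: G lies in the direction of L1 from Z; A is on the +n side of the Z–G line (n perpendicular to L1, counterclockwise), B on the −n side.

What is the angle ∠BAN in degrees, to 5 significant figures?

54.300°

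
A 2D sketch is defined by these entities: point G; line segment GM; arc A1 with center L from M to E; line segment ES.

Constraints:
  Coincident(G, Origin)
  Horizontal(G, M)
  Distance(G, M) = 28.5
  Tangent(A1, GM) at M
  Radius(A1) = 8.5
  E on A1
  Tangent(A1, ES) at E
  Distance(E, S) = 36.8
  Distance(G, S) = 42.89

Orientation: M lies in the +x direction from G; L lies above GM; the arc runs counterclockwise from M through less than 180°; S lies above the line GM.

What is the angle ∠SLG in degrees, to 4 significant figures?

77.89°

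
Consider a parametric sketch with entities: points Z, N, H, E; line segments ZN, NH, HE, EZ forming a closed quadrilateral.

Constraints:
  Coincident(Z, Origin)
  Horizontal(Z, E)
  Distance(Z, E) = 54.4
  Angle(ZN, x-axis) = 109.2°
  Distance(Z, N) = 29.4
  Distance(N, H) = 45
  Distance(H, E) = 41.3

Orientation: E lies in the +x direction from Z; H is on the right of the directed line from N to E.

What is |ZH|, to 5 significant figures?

17.678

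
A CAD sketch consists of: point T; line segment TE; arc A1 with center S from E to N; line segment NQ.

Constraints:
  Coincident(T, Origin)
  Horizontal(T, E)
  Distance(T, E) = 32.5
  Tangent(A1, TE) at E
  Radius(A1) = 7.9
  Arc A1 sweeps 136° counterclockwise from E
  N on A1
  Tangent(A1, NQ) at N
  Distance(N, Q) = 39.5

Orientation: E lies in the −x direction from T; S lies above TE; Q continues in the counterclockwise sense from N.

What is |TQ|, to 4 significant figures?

68.96

On A1, E sits at bearing -90° from S; a 136° counterclockwise sweep puts N at bearing 46°, so N = S + 7.9·(cos 46°, sin 46°) = (-27.01, 13.58). The tangent condition forces SN to be normal to NQ, so NQ runs along (−sin 46°, cos 46°); with |NQ| = 39.5, Q = (-55.43, 41.02). Then |TQ| = |Q − T| = 68.96.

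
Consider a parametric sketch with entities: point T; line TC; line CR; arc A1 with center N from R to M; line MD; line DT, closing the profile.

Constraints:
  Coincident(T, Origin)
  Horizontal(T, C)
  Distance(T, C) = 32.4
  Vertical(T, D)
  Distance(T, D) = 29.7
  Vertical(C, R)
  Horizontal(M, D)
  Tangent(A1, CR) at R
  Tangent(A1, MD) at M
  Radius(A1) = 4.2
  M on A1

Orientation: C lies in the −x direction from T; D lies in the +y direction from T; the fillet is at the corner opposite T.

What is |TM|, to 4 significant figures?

40.96

The virtual corner opposite T is at (-32.40, 29.70). The tangent condition forces NR to be normal to CR and the tangent condition forces NM to be normal to MD, with radius 4.2, so the center N sits 4.2 in from both sides at N = (-28.20, 25.50). That places the tangent points at R = (-32.40, 25.50) on CR and M = (-28.20, 29.70) on MD. Then |TM| = |M − T| = 40.96.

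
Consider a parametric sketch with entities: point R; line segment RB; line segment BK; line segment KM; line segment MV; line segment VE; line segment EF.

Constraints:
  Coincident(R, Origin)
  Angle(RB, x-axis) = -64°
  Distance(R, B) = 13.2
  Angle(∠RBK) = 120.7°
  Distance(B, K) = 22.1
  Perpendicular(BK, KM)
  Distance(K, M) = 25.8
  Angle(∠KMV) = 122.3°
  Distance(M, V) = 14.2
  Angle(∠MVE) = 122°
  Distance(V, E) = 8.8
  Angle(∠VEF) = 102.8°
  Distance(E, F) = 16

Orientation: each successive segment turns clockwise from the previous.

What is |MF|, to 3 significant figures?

20.2

∠MVE = 122.0° gives VE at 31.0° from the x-axis; with |VE| = 8.8, E = (-20.1, 2.56). ∠VEF = 102.8° gives EF at -46.2° from the x-axis; with |EF| = 16.0, F = (-9.05, -8.99). Then |MF| = |F − M| = 20.2.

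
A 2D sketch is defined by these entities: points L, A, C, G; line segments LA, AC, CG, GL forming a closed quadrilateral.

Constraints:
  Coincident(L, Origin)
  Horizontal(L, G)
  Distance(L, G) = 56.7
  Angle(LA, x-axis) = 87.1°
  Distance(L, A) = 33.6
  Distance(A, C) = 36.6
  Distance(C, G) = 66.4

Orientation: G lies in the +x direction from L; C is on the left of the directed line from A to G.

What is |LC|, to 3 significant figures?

65.6

L is at the origin; L and G share the same y with |LG| = 56.7 and G in +x, so G = (56.7, 0). LA runs at 87.1° with |LA| = 33.6, so A = (1.70, 33.6). C is determined by |AC| = 36.6 and |CG| = 66.4 together: it lies at the intersection of circle(A, 36.6) and circle(G, 66.4). With |AG| = 64.4, the foot of the radical line on AG is 8.39 from A and the perpendicular offset is √(36.6² − 8.39²) = 35.6. Taking the left-of-AG solution: C = (27.4, 59.6).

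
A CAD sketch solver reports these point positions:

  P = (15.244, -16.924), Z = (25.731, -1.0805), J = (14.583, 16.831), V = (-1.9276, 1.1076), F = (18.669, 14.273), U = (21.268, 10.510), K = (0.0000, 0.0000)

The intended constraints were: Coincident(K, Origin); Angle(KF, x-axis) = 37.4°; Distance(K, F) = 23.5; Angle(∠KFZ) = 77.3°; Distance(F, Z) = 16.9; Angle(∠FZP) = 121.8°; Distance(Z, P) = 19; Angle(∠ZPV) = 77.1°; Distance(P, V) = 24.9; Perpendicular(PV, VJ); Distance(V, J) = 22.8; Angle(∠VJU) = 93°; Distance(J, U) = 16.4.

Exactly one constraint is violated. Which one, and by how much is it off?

Distance(J, U) = 16.4 — off by 7.20.

K = (0.00, 0.00) ✓; KF at 37.40° ✓; |KF| = 23.50 ✓; ∠KFZ = 77.30° ✓; |FZ| = 16.90 ✓; ∠FZP = 121.8° ✓; |ZP| = 19.00 ✓; ∠ZPV = 77.10° ✓; |PV| = 24.90 ✓; ∠(PV, VJ) = 90.00° ✓; |VJ| = 22.80 ✓; ∠VJU = 93.00° ✓; |JU| = 9.200 ✗.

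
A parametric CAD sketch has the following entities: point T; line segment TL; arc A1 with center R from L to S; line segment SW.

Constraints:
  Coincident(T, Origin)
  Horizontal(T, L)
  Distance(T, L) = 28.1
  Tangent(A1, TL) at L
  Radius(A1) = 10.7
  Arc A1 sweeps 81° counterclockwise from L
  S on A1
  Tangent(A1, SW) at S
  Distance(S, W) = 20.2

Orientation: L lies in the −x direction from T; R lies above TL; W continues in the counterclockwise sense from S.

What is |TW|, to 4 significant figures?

32.35

T is at the origin; T and L share the same y with |TL| = 28.1 and L on the −x side, so L = (-28.10, 0.000). The tangent condition forces RL to be normal to TL, so R = L + (0, 10.7) = (-28.10, 10.70). On A1, L sits at bearing -90° from R; an 81° counterclockwise sweep puts S at bearing -9°, so S = R + 10.7·(cos -9°, sin -9°) = (-17.53, 9.026). The tangent condition forces RS to be normal to SW, so SW runs along (−sin -9°, cos -9°); with |SW| = 20.2, W = (-14.37, 28.98). Then |TW| = |W − T| = 32.35.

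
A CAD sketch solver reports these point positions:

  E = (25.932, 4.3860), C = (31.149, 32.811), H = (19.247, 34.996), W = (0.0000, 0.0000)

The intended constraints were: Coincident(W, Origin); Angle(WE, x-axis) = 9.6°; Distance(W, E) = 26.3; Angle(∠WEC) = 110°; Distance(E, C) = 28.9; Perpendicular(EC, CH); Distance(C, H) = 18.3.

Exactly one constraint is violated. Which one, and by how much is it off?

Distance(C, H) = 18.3 — off by 6.20.

W = (0.00, 0.00) ✓; WE at 9.600° ✓; |WE| = 26.30 ✓; ∠WEC = 110.0° ✓; |EC| = 28.90 ✓; ∠(EC, CH) = 90.00° ✓; |CH| = 12.10 ✗.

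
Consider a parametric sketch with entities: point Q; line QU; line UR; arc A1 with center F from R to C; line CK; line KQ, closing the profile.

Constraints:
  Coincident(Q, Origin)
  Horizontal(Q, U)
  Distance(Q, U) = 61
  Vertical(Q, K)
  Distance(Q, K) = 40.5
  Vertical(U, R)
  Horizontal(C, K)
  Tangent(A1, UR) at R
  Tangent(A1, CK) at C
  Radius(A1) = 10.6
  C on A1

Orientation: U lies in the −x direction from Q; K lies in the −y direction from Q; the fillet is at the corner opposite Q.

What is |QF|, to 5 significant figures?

58.602

Q is at the origin; Q and U share the same y with |QU| = 61.0 and U on the −x side, so U = (-61.000, 0.0000). Q and K share the same x with |QK| = 40.5 and K on the −y side, so K = (0.0000, -40.500). The virtual corner opposite Q is at (-61.000, -40.500). A1 meets UR tangentially, so FR is at right angles to UR and tangency of A1 to CK means the radius FC is perpendicular to CK, with radius 10.6, so the center F sits 10.6 in from both sides at F = (-50.400, -29.900). Then |QF| = |F − Q| = 58.602.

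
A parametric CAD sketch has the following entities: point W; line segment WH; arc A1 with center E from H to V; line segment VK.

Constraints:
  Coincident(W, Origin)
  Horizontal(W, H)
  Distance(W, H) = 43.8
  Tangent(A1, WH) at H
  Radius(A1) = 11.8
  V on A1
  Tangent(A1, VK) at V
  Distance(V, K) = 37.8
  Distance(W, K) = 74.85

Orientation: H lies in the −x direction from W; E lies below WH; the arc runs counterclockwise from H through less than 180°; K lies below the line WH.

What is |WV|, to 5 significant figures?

56.796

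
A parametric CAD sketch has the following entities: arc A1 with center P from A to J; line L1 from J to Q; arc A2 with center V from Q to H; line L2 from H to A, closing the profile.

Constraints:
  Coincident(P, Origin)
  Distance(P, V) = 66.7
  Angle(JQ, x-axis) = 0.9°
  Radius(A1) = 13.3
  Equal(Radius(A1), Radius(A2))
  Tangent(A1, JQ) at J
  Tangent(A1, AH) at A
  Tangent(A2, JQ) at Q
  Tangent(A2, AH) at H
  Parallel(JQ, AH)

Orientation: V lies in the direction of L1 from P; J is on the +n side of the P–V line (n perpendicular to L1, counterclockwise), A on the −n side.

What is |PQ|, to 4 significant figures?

68.01

The slot axis is L1's direction at 0.9°, so u = (cos 0.9°, sin 0.9°) = (0.9999, 0.01571) and n = (−sin 0.9°, cos 0.9°) = (-0.01571, 0.9999). P is at the origin and V lies 66.7 along u from P, so V = 66.7·u = (66.69, 1.048). Tangency of A1 to both parallel lines with radius 13.3 puts J and A at P ± 13.3·n: J = (-0.2089, 13.30), A = (0.2089, -13.30). Equal radii place Q and H the same way about V: Q = V + 13.3·n = (66.48, 14.35), H = V − 13.3·n = (66.90, -12.25). Then |PQ| = |Q − P| = 68.01.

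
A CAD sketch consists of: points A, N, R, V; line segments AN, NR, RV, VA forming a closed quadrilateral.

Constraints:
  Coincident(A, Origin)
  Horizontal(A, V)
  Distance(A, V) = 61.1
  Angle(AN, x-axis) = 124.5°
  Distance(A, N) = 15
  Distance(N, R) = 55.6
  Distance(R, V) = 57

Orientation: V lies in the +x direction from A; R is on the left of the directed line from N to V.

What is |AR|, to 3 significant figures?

59.4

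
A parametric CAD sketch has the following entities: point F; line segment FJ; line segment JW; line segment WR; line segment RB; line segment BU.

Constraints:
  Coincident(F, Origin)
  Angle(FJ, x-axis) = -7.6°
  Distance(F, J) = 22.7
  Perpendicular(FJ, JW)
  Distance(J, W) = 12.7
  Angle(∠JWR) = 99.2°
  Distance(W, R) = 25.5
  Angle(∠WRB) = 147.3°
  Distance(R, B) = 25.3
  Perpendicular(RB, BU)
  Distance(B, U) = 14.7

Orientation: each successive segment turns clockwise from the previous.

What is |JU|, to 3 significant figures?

43.1

F is at the origin; FJ runs at -7.6° with length 22.7, so J = (22.5, -3.00). The perpendicularity gives JW at right angles to FJ, so JW runs at -97.6°; with |JW| = 12.7, W = (20.8, -15.6). ∠JWR = 99.2° gives WR at -178° from the x-axis; with |WR| = 25.5, R = (-4.67, -16.3). ∠WRB = 147.3° gives RB at 149° from the x-axis; with |RB| = 25.3, B = (-26.3, -3.23). The perpendicularity gives BU at right angles to RB, so BU runs at 58.9°; with |BU| = 14.7, U = (-18.7, 9.35). Then |JU| = |U − J| = 43.1.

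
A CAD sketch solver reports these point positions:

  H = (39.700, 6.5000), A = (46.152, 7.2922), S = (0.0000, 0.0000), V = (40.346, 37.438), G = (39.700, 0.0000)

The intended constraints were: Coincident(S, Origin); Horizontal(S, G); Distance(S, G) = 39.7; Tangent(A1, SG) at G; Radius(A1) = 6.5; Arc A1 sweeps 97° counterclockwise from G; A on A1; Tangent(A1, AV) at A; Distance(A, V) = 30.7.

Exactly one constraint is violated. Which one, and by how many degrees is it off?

Tangent(A1, AV) at A — off by 3.90°.

S = (0.00, 0.00) ✓; S.y = 0.00, G.y = 0.00 ✓; |SG| = 39.70 ✓; ∠(HG, GS) = 90.00° ✓; |HG| = 6.500 ✓; bearing(H→A) − bearing(H→G) = 97.00° ✓; |HA| = 6.500 ✓; ∠(HA, AV) = 86.10° ✗; |AV| = 30.70 ✓.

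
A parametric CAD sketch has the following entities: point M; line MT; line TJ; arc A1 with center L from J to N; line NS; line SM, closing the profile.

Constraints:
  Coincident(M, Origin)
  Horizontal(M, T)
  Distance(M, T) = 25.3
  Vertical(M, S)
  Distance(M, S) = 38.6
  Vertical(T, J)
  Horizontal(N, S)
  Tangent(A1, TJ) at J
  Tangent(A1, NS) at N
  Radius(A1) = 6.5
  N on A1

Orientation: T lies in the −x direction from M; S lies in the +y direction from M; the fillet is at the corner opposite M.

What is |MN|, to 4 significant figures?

42.93

M is at the origin; MT is horizontal with |MT| = 25.3 and T on the −x side, so T = (-25.30, 0.000). M and S share the same x with |MS| = 38.6 and S on the +y side, so S = (0.000, 38.60). The virtual corner opposite M is at (-25.30, 38.60). The tangent condition forces LJ to be normal to TJ and A1 meets NS tangentially, so LN is at right angles to NS, with radius 6.5, so the center L sits 6.5 in from both sides at L = (-18.80, 32.10). That places the tangent points at J = (-25.30, 32.10) on TJ and N = (-18.80, 38.60) on NS. Then |MN| = |N − M| = 42.93.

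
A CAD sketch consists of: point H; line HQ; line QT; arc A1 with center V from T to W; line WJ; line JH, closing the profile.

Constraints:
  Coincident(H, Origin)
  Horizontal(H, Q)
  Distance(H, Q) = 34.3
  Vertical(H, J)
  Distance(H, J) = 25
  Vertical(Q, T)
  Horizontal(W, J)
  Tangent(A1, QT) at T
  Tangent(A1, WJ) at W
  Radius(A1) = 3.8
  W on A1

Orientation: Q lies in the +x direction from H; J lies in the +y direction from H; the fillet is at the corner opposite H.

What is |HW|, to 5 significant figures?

39.437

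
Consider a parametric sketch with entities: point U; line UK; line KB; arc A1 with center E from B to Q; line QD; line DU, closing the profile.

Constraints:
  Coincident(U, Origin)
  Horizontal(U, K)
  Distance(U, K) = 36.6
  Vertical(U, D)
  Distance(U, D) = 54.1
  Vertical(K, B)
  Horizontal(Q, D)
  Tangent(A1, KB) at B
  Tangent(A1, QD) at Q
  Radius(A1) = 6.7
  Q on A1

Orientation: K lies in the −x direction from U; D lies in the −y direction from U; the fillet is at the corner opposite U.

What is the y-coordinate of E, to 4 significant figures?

-47.40

U is at the origin; UK is horizontal with |UK| = 36.6 and K on the −x side, so K = (-36.60, 0.000). UD is vertical with |UD| = 54.1 and D on the −y side, so D = (0.000, -54.10). The virtual corner opposite U is at (-36.60, -54.10). Tangency of A1 to KB means the radius EB is perpendicular to KB and tangency of A1 to QD means the radius EQ is perpendicular to QD, with radius 6.7, so the center E sits 6.7 in from both sides at E = (-29.90, -47.40). So E.y = -47.40.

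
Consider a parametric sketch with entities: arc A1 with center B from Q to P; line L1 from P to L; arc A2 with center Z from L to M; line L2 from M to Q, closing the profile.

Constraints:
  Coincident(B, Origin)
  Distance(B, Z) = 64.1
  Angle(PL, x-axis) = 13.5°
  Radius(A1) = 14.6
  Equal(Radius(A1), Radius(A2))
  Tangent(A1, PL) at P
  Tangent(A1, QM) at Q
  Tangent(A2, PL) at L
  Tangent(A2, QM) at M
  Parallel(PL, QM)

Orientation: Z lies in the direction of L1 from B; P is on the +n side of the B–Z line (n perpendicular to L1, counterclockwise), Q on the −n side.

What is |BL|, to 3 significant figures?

65.7

The slot axis is L1's direction at 13.5°, so u = (cos 13.5°, sin 13.5°) = (0.972, 0.233) and n = (−sin 13.5°, cos 13.5°) = (-0.233, 0.972). B is at the origin and Z lies 64.1 along u from B, so Z = 64.1·u = (62.3, 15.0). Tangency of A1 to both parallel lines with radius 14.6 puts P and Q at B ± 14.6·n: P = (-3.41, 14.2), Q = (3.41, -14.2). Equal radii place L and M the same way about Z: L = Z + 14.6·n = (58.9, 29.2), M = Z − 14.6·n = (65.7, 0.767). Then |BL| = |L − B| = 65.7.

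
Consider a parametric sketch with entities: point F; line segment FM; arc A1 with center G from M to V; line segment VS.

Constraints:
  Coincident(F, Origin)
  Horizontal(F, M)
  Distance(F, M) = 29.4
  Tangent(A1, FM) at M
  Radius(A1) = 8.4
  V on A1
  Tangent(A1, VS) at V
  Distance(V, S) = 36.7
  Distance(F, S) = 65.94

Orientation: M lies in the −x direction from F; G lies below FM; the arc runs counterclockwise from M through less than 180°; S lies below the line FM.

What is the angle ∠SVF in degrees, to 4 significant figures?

127.6°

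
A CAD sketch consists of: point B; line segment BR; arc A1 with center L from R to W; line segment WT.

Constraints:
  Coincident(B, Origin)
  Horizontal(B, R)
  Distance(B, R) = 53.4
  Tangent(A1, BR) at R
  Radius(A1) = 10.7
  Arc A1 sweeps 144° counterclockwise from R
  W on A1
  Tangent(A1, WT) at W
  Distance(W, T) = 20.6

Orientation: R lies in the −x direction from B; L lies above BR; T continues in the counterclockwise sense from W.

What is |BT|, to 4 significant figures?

71.12

B is at the origin; B and R share the same y with |BR| = 53.4 and R on the −x side, so R = (-53.40, 0.000). Tangency of A1 to BR means the radius LR is perpendicular to BR, so L = R + (0, 10.7) = (-53.40, 10.70). On A1, R sits at bearing -90° from L; a 144° counterclockwise sweep puts W at bearing 54°, so W = L + 10.7·(cos 54°, sin 54°) = (-47.11, 19.36). The tangent condition forces LW to be normal to WT, so WT runs along (−sin 54°, cos 54°); with |WT| = 20.6, T = (-63.78, 31.46). Then |BT| = |T − B| = 71.12.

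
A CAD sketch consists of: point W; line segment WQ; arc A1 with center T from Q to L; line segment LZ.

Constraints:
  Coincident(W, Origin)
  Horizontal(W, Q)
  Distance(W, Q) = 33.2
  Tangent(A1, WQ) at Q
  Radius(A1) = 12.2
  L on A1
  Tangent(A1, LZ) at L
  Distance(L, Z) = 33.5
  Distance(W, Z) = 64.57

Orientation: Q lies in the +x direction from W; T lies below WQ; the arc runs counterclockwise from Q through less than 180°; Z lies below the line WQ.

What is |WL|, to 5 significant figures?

31.284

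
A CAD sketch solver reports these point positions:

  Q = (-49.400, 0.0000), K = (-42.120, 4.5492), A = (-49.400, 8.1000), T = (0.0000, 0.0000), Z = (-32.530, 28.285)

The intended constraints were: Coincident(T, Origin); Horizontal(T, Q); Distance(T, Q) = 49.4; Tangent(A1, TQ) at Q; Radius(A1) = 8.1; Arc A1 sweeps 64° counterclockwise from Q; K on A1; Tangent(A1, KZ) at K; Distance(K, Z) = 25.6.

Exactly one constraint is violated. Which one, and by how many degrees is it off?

Tangent(A1, KZ) at K — off by 4.00°.

T = (0.00, 0.00) ✓; T.y = 0.00, Q.y = 0.00 ✓; |TQ| = 49.40 ✓; ∠(AQ, QT) = 90.00° ✓; |AQ| = 8.100 ✓; bearing(A→K) − bearing(A→Q) = 64.00° ✓; |AK| = 8.100 ✓; ∠(AK, KZ) = 86.00° ✗; |KZ| = 25.60 ✓.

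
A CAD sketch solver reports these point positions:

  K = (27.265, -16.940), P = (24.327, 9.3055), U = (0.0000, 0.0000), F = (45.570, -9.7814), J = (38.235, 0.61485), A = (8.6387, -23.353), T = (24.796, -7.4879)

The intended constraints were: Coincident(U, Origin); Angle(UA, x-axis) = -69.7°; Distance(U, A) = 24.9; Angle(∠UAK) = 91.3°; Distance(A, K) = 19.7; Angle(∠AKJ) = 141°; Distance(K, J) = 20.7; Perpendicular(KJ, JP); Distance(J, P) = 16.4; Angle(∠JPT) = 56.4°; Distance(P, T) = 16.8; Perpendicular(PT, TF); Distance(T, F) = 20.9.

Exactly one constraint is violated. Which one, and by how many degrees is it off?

Perpendicular(PT, TF) — off by 7.90°.

U = (0.00, 0.00) ✓; UA at -69.70° ✓; |UA| = 24.90 ✓; ∠UAK = 91.30° ✓; |AK| = 19.70 ✓; ∠AKJ = 141.0° ✓; |KJ| = 20.70 ✓; ∠(KJ, JP) = 90.00° ✓; |JP| = 16.40 ✓; ∠JPT = 56.40° ✓; |PT| = 16.80 ✓; ∠(PT, TF) = 82.10° ✗; |TF| = 20.90 ✓.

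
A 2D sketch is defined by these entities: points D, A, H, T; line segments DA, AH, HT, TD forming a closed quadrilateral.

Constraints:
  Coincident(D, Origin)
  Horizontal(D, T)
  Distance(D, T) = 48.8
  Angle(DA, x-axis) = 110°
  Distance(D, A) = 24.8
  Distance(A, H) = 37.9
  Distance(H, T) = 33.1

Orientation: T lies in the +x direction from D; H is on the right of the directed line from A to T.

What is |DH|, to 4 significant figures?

17.07

Checks: D.y = 0.00, T.y = 0.00 ✓; |AH| = 37.90 ✓; |HT| = 33.10 ✓.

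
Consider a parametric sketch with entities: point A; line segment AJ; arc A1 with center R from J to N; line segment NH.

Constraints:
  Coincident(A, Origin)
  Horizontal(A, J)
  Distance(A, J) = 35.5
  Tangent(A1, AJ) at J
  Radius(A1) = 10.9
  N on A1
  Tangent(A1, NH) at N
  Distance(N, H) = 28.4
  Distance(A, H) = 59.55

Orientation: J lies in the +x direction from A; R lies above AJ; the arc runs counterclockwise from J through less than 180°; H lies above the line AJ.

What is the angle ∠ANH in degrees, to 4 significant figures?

99.55°

A is at the origin; A and J share the same y with |AJ| = 35.5 and J on the +x side, so J = (35.50, 0.000). The tangent condition forces RJ to be normal to AJ, so R = J + (0, 10.9) = (35.50, 10.90). Since RN ⟂ NH (tangency), |RH| = √(10.9² + 28.4²) = 30.42 regardless of where N sits on A1. So H lies on both circle(A, 59.55) and circle(R, 30.42); the above-AJ intersection is H = (44.02, 40.10). N is the foot of the tangent from H: N = (46.36, 11.80).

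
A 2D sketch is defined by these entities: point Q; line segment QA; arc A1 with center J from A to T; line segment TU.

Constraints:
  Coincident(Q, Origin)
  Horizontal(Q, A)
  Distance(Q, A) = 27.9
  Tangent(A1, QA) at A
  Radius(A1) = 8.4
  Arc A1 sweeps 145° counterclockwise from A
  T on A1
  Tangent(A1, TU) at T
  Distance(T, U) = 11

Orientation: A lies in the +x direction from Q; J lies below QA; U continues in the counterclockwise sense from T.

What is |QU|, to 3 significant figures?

38.7

On A1, A sits at bearing 90° from J; a 145° counterclockwise sweep puts T at bearing 235°, so T = J + 8.4·(cos 235°, sin 235°) = (23.1, -15.3). Tangency of A1 to TU means the radius JT is perpendicular to TU, so TU runs along (−sin 235°, cos 235°); with |TU| = 11.0, U = (32.1, -21.6). Then |QU| = |U − Q| = 38.7.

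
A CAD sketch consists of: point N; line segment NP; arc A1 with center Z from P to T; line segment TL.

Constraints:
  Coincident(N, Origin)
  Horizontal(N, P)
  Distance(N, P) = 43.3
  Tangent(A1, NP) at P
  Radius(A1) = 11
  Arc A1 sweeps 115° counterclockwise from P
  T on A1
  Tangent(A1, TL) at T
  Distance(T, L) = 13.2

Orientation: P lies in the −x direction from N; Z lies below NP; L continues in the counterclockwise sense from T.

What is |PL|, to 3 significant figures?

28.0

N is at the origin; NP is horizontal with |NP| = 43.3 and P on the −x side, so P = (-43.3, 0.00). The tangent condition forces ZP to be normal to NP, so Z = P + (0, -11) = (-43.3, -11.0). On A1, P sits at bearing 90° from Z; a 115° counterclockwise sweep puts T at bearing 205°, so T = Z + 11.0·(cos 205°, sin 205°) = (-53.3, -15.6). The tangent condition forces ZT to be normal to TL, so TL runs along (−sin 205°, cos 205°); with |TL| = 13.2, L = (-47.7, -27.6). Then |PL| = |L − P| = 28.0.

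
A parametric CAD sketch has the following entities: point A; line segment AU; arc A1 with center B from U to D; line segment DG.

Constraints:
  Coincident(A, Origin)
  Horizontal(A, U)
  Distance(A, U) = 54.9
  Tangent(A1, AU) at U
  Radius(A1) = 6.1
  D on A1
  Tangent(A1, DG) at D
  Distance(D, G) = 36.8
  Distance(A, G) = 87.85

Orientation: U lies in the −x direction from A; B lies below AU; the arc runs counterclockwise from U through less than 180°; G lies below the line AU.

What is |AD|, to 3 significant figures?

59.8

A is at the origin; AU is horizontal with |AU| = 54.9 and U on the −x side, so U = (-54.9, 0.00). Since A1 is tangent to AU there, BU ⟂ AU, so B = U + (0, -6.1) = (-54.9, -6.10). Since BD ⟂ DG (tangency), |BG| = √(6.1² + 36.8²) = 37.3 regardless of where D sits on A1. So G lies on both circle(A, 87.85) and circle(B, 37.3); the below-AU intersection is G = (-81.9, -31.9). D is the foot of the tangent from G: D = (-59.8, -2.44).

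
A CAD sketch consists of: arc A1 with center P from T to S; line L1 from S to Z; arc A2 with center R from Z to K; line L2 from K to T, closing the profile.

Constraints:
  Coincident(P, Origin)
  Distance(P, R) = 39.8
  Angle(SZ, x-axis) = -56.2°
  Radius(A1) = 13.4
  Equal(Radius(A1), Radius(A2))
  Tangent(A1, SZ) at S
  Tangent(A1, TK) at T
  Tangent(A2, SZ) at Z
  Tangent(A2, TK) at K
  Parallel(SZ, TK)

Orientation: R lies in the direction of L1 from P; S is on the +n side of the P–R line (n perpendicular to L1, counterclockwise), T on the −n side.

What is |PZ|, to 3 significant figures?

42.0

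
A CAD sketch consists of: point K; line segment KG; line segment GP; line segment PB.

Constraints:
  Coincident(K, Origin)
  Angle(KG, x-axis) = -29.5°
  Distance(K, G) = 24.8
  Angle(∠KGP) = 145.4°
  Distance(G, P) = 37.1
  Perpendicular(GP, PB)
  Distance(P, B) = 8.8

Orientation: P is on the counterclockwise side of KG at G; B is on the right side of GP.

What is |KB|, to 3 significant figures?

61.9

K is at the origin; KG runs at -29.5° with length 24.8, so G = 24.8·(cos -29.5°, sin -29.5°) = (21.6, -12.2). ∠KGP = 145.4°, so GP runs at -29.5° + (180° − 145.4°) = 5.10° from the x-axis; with |GP| = 37.1, P = G + 37.1·(cos 5.10°, sin 5.10°) = (58.5, -8.91). The perpendicularity gives PB at right angles to GP; with |PB| = 8.8 on the right of GP, B = P + 8.8·(0.0889, -0.996) = (59.3, -17.7). Then |KB| = |B − K| = 61.9.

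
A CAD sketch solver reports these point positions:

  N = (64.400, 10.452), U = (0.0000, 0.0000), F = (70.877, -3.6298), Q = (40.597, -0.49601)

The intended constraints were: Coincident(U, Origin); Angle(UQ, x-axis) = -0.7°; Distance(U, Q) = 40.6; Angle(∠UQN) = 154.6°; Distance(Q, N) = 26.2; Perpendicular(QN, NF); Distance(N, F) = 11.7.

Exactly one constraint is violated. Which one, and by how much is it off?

Distance(N, F) = 11.7 — off by 3.80.

U = (0.00, 0.00) ✓; UQ at -0.7000° ✓; |UQ| = 40.60 ✓; ∠UQN = 154.6° ✓; |QN| = 26.20 ✓; ∠(QN, NF) = 90.00° ✓; |NF| = 15.50 ✗.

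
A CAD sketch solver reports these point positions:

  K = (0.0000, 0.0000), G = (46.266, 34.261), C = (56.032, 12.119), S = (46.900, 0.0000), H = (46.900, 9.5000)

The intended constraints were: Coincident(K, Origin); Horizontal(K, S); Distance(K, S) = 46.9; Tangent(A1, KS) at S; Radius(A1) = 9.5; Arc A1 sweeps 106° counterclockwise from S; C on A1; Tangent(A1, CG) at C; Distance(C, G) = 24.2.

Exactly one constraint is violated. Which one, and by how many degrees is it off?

Tangent(A1, CG) at C — off by 7.80°.

K = (0.00, 0.00) ✓; K.y = 0.00, S.y = 0.00 ✓; |KS| = 46.90 ✓; ∠(HS, SK) = 90.00° ✓; |HS| = 9.500 ✓; bearing(H→C) − bearing(H→S) = 106.0° ✓; |HC| = 9.500 ✓; ∠(HC, CG) = 82.20° ✗; |CG| = 24.20 ✓.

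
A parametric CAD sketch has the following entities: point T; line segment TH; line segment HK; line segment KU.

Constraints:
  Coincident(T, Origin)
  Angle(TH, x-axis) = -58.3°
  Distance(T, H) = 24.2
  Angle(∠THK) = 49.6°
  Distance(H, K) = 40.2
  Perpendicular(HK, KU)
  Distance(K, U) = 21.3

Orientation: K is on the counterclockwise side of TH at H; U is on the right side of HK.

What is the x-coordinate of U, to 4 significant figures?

45.34

∠THK = 49.6°, so HK runs at -58.3° + (180° − 49.6°) = 72.10° from the x-axis; with |HK| = 40.2, K = H + 40.2·(cos 72.10°, sin 72.10°) = (25.07, 17.66). HK is perpendicular to KU; with |KU| = 21.3 on the right of HK, U = K + 21.3·(0.9516, -0.3074) = (45.34, 11.12). So U.x = 45.34.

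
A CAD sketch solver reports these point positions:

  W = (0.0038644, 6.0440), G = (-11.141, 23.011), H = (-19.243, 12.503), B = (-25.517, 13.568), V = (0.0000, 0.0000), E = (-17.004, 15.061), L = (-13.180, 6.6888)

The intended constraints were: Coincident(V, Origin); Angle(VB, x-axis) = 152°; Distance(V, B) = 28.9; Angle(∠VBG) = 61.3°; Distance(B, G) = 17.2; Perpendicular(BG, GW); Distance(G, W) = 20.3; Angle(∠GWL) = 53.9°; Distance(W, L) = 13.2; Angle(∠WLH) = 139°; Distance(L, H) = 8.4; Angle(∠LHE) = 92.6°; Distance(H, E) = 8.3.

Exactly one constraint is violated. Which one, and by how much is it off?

Distance(H, E) = 8.3 — off by 4.90.

V = (0.00, 0.00) ✓; VB at 152.0° ✓; |VB| = 28.90 ✓; ∠VBG = 61.30° ✓; |BG| = 17.20 ✓; ∠(BG, GW) = 90.00° ✓; |GW| = 20.30 ✓; ∠GWL = 53.90° ✓; |WL| = 13.20 ✓; ∠WLH = 139.0° ✓; |LH| = 8.400 ✓; ∠LHE = 92.60° ✓; |HE| = 3.399 ✗.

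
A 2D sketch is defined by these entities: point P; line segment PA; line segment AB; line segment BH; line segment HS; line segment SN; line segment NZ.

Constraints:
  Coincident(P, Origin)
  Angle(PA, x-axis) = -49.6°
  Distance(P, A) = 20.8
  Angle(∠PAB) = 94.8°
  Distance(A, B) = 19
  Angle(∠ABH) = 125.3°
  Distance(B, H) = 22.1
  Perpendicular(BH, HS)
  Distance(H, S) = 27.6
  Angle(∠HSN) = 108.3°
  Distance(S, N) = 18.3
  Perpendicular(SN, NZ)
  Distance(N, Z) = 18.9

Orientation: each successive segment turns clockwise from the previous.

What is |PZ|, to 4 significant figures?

14.83

∠HSN = 108.3° gives SN at 8.800° from the x-axis; with |SN| = 18.3, N = (0.9358, 4.347). SN ⟂ NZ, so NZ runs at -81.20°; with |NZ| = 18.9, Z = (3.827, -14.33). Then |PZ| = |Z − P| = 14.83.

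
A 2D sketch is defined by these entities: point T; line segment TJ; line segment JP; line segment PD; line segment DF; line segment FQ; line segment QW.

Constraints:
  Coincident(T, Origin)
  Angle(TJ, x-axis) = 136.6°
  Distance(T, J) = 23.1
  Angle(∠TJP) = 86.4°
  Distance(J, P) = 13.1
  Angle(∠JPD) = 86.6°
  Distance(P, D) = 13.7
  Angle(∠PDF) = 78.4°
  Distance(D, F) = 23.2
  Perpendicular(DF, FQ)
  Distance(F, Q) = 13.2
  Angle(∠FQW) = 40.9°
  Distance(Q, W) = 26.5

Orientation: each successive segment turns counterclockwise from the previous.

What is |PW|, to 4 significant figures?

20.49

The perpendicularity gives FQ at right angles to DF, so FQ runs at 155.2°; with |FQ| = 13.2, Q = (-16.39, 24.27). ∠FQW = 40.9° gives QW at -65.70° from the x-axis; with |QW| = 26.5, W = (-5.489, 0.1224). Then |PW| = |W − P| = 20.49.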